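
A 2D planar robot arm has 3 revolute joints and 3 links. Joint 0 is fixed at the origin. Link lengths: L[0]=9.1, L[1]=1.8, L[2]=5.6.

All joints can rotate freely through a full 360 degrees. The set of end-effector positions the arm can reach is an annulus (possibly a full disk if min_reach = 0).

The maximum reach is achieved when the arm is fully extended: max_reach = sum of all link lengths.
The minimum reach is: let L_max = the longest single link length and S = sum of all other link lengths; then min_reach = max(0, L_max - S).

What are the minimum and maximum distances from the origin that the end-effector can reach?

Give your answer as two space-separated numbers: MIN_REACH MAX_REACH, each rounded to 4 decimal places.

Answer: 1.7000 16.5000

Derivation:
Link lengths: [9.1, 1.8, 5.6]
max_reach = 9.1 + 1.8 + 5.6 = 16.5
L_max = max([9.1, 1.8, 5.6]) = 9.1
S (sum of others) = 16.5 - 9.1 = 7.4
min_reach = max(0, 9.1 - 7.4) = max(0, 1.7) = 1.7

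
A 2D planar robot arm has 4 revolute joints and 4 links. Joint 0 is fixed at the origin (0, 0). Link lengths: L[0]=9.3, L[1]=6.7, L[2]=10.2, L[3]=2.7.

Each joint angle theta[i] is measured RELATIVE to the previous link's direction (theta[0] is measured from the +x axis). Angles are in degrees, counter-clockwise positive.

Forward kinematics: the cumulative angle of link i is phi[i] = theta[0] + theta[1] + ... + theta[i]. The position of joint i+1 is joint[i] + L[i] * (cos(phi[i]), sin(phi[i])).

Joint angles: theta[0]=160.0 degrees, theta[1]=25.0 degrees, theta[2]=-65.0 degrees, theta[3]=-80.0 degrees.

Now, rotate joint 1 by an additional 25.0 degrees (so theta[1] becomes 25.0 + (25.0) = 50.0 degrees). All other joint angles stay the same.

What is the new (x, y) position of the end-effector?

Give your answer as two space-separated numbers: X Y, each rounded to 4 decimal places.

Answer: -21.7558 8.1283

Derivation:
joint[0] = (0.0000, 0.0000)  (base)
link 0: phi[0] = 160 = 160 deg
  cos(160 deg) = -0.9397, sin(160 deg) = 0.3420
  joint[1] = (0.0000, 0.0000) + 9.3 * (-0.9397, 0.3420) = (0.0000 + -8.7391, 0.0000 + 3.1808) = (-8.7391, 3.1808)
link 1: phi[1] = 160 + 50 = 210 deg
  cos(210 deg) = -0.8660, sin(210 deg) = -0.5000
  joint[2] = (-8.7391, 3.1808) + 6.7 * (-0.8660, -0.5000) = (-8.7391 + -5.8024, 3.1808 + -3.3500) = (-14.5415, -0.1692)
link 2: phi[2] = 160 + 50 + -65 = 145 deg
  cos(145 deg) = -0.8192, sin(145 deg) = 0.5736
  joint[3] = (-14.5415, -0.1692) + 10.2 * (-0.8192, 0.5736) = (-14.5415 + -8.3554, -0.1692 + 5.8505) = (-22.8969, 5.6813)
link 3: phi[3] = 160 + 50 + -65 + -80 = 65 deg
  cos(65 deg) = 0.4226, sin(65 deg) = 0.9063
  joint[4] = (-22.8969, 5.6813) + 2.7 * (0.4226, 0.9063) = (-22.8969 + 1.1411, 5.6813 + 2.4470) = (-21.7558, 8.1283)
End effector: (-21.7558, 8.1283)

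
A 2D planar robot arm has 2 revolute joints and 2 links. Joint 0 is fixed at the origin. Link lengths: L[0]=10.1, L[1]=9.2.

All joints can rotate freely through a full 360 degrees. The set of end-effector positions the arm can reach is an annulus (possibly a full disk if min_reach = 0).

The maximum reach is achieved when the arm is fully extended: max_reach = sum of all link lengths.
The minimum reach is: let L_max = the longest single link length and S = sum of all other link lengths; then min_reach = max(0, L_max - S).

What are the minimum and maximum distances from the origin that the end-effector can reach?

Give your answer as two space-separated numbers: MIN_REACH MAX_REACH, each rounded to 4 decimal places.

Answer: 0.9000 19.3000

Derivation:
Link lengths: [10.1, 9.2]
max_reach = 10.1 + 9.2 = 19.3
L_max = max([10.1, 9.2]) = 10.1
S (sum of others) = 19.3 - 10.1 = 9.2
min_reach = max(0, 10.1 - 9.2) = max(0, 0.9) = 0.9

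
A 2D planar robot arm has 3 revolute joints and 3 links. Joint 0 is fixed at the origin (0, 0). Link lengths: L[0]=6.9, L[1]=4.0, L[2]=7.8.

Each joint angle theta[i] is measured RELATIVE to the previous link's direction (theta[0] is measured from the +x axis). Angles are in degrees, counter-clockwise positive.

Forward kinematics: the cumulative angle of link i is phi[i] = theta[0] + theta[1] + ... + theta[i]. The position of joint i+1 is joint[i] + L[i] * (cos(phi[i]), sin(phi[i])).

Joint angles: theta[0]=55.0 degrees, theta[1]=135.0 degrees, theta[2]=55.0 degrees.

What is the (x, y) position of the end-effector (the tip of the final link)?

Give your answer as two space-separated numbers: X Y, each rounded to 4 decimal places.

joint[0] = (0.0000, 0.0000)  (base)
link 0: phi[0] = 55 = 55 deg
  cos(55 deg) = 0.5736, sin(55 deg) = 0.8192
  joint[1] = (0.0000, 0.0000) + 6.9 * (0.5736, 0.8192) = (0.0000 + 3.9577, 0.0000 + 5.6521) = (3.9577, 5.6521)
link 1: phi[1] = 55 + 135 = 190 deg
  cos(190 deg) = -0.9848, sin(190 deg) = -0.1736
  joint[2] = (3.9577, 5.6521) + 4 * (-0.9848, -0.1736) = (3.9577 + -3.9392, 5.6521 + -0.6946) = (0.0184, 4.9576)
link 2: phi[2] = 55 + 135 + 55 = 245 deg
  cos(245 deg) = -0.4226, sin(245 deg) = -0.9063
  joint[3] = (0.0184, 4.9576) + 7.8 * (-0.4226, -0.9063) = (0.0184 + -3.2964, 4.9576 + -7.0692) = (-3.2780, -2.1116)
End effector: (-3.2780, -2.1116)

Answer: -3.2780 -2.1116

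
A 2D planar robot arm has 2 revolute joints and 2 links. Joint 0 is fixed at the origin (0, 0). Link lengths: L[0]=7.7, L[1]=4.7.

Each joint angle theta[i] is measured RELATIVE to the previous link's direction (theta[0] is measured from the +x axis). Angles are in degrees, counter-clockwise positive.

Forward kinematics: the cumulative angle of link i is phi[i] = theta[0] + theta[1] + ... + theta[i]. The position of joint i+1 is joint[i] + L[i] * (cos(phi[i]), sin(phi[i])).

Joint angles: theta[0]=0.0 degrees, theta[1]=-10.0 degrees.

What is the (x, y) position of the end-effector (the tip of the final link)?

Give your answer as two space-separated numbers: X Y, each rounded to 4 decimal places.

Answer: 12.3286 -0.8161

Derivation:
joint[0] = (0.0000, 0.0000)  (base)
link 0: phi[0] = 0 = 0 deg
  cos(0 deg) = 1.0000, sin(0 deg) = 0.0000
  joint[1] = (0.0000, 0.0000) + 7.7 * (1.0000, 0.0000) = (0.0000 + 7.7000, 0.0000 + 0.0000) = (7.7000, 0.0000)
link 1: phi[1] = 0 + -10 = -10 deg
  cos(-10 deg) = 0.9848, sin(-10 deg) = -0.1736
  joint[2] = (7.7000, 0.0000) + 4.7 * (0.9848, -0.1736) = (7.7000 + 4.6286, 0.0000 + -0.8161) = (12.3286, -0.8161)
End effector: (12.3286, -0.8161)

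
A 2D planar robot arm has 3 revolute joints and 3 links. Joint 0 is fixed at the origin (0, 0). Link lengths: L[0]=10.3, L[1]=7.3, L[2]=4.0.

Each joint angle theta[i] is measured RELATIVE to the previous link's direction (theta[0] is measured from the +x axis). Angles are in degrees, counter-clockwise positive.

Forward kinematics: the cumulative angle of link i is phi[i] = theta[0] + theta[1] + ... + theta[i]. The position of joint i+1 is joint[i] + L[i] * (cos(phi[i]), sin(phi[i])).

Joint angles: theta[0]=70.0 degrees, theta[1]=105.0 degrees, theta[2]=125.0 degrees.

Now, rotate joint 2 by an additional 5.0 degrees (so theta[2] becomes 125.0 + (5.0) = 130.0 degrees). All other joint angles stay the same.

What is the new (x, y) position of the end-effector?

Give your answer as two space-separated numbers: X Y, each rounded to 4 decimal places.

joint[0] = (0.0000, 0.0000)  (base)
link 0: phi[0] = 70 = 70 deg
  cos(70 deg) = 0.3420, sin(70 deg) = 0.9397
  joint[1] = (0.0000, 0.0000) + 10.3 * (0.3420, 0.9397) = (0.0000 + 3.5228, 0.0000 + 9.6788) = (3.5228, 9.6788)
link 1: phi[1] = 70 + 105 = 175 deg
  cos(175 deg) = -0.9962, sin(175 deg) = 0.0872
  joint[2] = (3.5228, 9.6788) + 7.3 * (-0.9962, 0.0872) = (3.5228 + -7.2722, 9.6788 + 0.6362) = (-3.7494, 10.3151)
link 2: phi[2] = 70 + 105 + 130 = 305 deg
  cos(305 deg) = 0.5736, sin(305 deg) = -0.8192
  joint[3] = (-3.7494, 10.3151) + 4 * (0.5736, -0.8192) = (-3.7494 + 2.2943, 10.3151 + -3.2766) = (-1.4551, 7.0385)
End effector: (-1.4551, 7.0385)

Answer: -1.4551 7.0385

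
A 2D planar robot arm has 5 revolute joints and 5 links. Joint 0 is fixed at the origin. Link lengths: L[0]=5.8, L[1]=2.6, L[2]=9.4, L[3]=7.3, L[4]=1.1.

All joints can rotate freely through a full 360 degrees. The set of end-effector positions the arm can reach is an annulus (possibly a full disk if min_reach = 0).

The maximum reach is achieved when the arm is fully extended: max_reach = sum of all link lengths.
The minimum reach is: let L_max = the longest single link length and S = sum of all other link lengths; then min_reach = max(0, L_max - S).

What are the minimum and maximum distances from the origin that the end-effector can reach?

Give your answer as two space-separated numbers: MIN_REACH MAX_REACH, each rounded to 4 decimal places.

Link lengths: [5.8, 2.6, 9.4, 7.3, 1.1]
max_reach = 5.8 + 2.6 + 9.4 + 7.3 + 1.1 = 26.2
L_max = max([5.8, 2.6, 9.4, 7.3, 1.1]) = 9.4
S (sum of others) = 26.2 - 9.4 = 16.8
min_reach = max(0, 9.4 - 16.8) = max(0, -7.4) = 0

Answer: 0.0000 26.2000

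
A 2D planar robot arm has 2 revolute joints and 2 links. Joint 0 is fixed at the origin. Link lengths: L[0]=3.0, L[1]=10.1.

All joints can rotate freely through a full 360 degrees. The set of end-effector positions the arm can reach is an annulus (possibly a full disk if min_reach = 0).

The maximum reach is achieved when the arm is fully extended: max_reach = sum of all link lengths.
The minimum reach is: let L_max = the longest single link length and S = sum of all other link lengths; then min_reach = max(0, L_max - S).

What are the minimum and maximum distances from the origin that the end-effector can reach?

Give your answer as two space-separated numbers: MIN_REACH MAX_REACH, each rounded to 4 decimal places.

Answer: 7.1000 13.1000

Derivation:
Link lengths: [3.0, 10.1]
max_reach = 3 + 10.1 = 13.1
L_max = max([3.0, 10.1]) = 10.1
S (sum of others) = 13.1 - 10.1 = 3
min_reach = max(0, 10.1 - 3) = max(0, 7.1) = 7.1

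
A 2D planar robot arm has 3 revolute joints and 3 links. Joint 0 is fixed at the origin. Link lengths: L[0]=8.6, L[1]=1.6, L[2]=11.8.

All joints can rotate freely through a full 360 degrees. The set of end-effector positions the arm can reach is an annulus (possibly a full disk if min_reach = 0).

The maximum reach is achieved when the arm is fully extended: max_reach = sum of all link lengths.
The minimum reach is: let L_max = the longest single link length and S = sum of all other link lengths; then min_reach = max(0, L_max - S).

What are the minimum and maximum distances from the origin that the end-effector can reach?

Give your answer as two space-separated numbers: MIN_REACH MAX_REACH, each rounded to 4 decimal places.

Answer: 1.6000 22.0000

Derivation:
Link lengths: [8.6, 1.6, 11.8]
max_reach = 8.6 + 1.6 + 11.8 = 22
L_max = max([8.6, 1.6, 11.8]) = 11.8
S (sum of others) = 22 - 11.8 = 10.2
min_reach = max(0, 11.8 - 10.2) = max(0, 1.6) = 1.6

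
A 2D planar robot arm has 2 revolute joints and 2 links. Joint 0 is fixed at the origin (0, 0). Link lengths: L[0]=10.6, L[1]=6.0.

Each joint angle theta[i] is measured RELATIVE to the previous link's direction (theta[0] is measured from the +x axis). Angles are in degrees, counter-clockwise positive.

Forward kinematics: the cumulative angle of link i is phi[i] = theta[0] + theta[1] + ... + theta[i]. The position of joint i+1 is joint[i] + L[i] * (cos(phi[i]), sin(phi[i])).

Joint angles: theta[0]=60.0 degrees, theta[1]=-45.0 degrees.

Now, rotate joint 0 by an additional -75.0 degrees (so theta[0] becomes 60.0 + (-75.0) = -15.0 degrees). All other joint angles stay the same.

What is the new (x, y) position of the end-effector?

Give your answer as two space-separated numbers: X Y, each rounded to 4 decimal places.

Answer: 13.2388 -7.9396

Derivation:
joint[0] = (0.0000, 0.0000)  (base)
link 0: phi[0] = -15 = -15 deg
  cos(-15 deg) = 0.9659, sin(-15 deg) = -0.2588
  joint[1] = (0.0000, 0.0000) + 10.6 * (0.9659, -0.2588) = (0.0000 + 10.2388, 0.0000 + -2.7435) = (10.2388, -2.7435)
link 1: phi[1] = -15 + -45 = -60 deg
  cos(-60 deg) = 0.5000, sin(-60 deg) = -0.8660
  joint[2] = (10.2388, -2.7435) + 6 * (0.5000, -0.8660) = (10.2388 + 3.0000, -2.7435 + -5.1962) = (13.2388, -7.9396)
End effector: (13.2388, -7.9396)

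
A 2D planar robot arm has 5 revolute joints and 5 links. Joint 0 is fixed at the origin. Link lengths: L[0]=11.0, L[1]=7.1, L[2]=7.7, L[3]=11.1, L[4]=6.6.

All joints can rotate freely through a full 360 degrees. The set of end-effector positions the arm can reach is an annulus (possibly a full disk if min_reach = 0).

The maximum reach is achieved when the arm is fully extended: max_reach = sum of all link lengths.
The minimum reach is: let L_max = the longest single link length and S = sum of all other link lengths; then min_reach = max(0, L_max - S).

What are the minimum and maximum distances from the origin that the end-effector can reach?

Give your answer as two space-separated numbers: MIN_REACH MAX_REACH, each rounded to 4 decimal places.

Answer: 0.0000 43.5000

Derivation:
Link lengths: [11.0, 7.1, 7.7, 11.1, 6.6]
max_reach = 11 + 7.1 + 7.7 + 11.1 + 6.6 = 43.5
L_max = max([11.0, 7.1, 7.7, 11.1, 6.6]) = 11.1
S (sum of others) = 43.5 - 11.1 = 32.4
min_reach = max(0, 11.1 - 32.4) = max(0, -21.3) = 0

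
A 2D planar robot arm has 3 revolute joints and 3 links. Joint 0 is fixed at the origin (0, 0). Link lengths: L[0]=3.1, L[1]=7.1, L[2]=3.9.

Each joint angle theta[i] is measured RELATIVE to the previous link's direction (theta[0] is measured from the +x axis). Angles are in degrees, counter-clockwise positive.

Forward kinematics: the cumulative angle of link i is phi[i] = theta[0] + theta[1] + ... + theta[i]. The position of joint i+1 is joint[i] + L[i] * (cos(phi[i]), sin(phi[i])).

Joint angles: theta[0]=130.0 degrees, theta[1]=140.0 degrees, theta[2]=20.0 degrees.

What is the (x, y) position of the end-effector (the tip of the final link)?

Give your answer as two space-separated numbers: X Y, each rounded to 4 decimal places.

joint[0] = (0.0000, 0.0000)  (base)
link 0: phi[0] = 130 = 130 deg
  cos(130 deg) = -0.6428, sin(130 deg) = 0.7660
  joint[1] = (0.0000, 0.0000) + 3.1 * (-0.6428, 0.7660) = (0.0000 + -1.9926, 0.0000 + 2.3747) = (-1.9926, 2.3747)
link 1: phi[1] = 130 + 140 = 270 deg
  cos(270 deg) = -0.0000, sin(270 deg) = -1.0000
  joint[2] = (-1.9926, 2.3747) + 7.1 * (-0.0000, -1.0000) = (-1.9926 + -0.0000, 2.3747 + -7.1000) = (-1.9926, -4.7253)
link 2: phi[2] = 130 + 140 + 20 = 290 deg
  cos(290 deg) = 0.3420, sin(290 deg) = -0.9397
  joint[3] = (-1.9926, -4.7253) + 3.9 * (0.3420, -0.9397) = (-1.9926 + 1.3339, -4.7253 + -3.6648) = (-0.6588, -8.3901)
End effector: (-0.6588, -8.3901)

Answer: -0.6588 -8.3901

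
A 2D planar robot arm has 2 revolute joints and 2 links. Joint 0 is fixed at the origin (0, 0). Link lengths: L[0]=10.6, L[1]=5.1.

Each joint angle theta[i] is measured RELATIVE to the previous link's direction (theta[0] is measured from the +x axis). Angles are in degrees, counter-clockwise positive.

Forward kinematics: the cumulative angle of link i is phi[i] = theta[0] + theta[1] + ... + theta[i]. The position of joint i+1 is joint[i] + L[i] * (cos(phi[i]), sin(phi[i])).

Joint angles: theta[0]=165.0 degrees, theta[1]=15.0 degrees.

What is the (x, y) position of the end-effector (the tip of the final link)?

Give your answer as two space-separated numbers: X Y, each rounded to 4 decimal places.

Answer: -15.3388 2.7435

Derivation:
joint[0] = (0.0000, 0.0000)  (base)
link 0: phi[0] = 165 = 165 deg
  cos(165 deg) = -0.9659, sin(165 deg) = 0.2588
  joint[1] = (0.0000, 0.0000) + 10.6 * (-0.9659, 0.2588) = (0.0000 + -10.2388, 0.0000 + 2.7435) = (-10.2388, 2.7435)
link 1: phi[1] = 165 + 15 = 180 deg
  cos(180 deg) = -1.0000, sin(180 deg) = 0.0000
  joint[2] = (-10.2388, 2.7435) + 5.1 * (-1.0000, 0.0000) = (-10.2388 + -5.1000, 2.7435 + 0.0000) = (-15.3388, 2.7435)
End effector: (-15.3388, 2.7435)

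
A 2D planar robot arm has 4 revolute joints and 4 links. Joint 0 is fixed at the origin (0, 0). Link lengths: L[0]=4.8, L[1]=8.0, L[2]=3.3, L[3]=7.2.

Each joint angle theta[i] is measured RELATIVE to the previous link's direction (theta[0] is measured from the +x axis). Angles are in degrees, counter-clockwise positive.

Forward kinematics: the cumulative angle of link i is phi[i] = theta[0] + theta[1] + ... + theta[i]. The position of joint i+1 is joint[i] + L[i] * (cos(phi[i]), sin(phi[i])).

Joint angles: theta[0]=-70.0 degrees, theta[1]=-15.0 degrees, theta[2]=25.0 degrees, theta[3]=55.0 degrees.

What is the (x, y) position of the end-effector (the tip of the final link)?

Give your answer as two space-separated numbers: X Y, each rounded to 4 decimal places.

Answer: 11.1615 -15.9655

Derivation:
joint[0] = (0.0000, 0.0000)  (base)
link 0: phi[0] = -70 = -70 deg
  cos(-70 deg) = 0.3420, sin(-70 deg) = -0.9397
  joint[1] = (0.0000, 0.0000) + 4.8 * (0.3420, -0.9397) = (0.0000 + 1.6417, 0.0000 + -4.5105) = (1.6417, -4.5105)
link 1: phi[1] = -70 + -15 = -85 deg
  cos(-85 deg) = 0.0872, sin(-85 deg) = -0.9962
  joint[2] = (1.6417, -4.5105) + 8 * (0.0872, -0.9962) = (1.6417 + 0.6972, -4.5105 + -7.9696) = (2.3389, -12.4801)
link 2: phi[2] = -70 + -15 + 25 = -60 deg
  cos(-60 deg) = 0.5000, sin(-60 deg) = -0.8660
  joint[3] = (2.3389, -12.4801) + 3.3 * (0.5000, -0.8660) = (2.3389 + 1.6500, -12.4801 + -2.8579) = (3.9889, -15.3380)
link 3: phi[3] = -70 + -15 + 25 + 55 = -5 deg
  cos(-5 deg) = 0.9962, sin(-5 deg) = -0.0872
  joint[4] = (3.9889, -15.3380) + 7.2 * (0.9962, -0.0872) = (3.9889 + 7.1726, -15.3380 + -0.6275) = (11.1615, -15.9655)
End effector: (11.1615, -15.9655)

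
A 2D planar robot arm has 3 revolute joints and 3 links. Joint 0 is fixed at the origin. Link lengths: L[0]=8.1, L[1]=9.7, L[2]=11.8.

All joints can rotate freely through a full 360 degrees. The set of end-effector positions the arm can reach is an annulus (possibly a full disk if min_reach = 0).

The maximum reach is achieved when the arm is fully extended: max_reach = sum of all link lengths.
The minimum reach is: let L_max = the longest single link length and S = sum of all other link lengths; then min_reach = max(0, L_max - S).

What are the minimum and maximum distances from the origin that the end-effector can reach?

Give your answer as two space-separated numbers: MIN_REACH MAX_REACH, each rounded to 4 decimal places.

Link lengths: [8.1, 9.7, 11.8]
max_reach = 8.1 + 9.7 + 11.8 = 29.6
L_max = max([8.1, 9.7, 11.8]) = 11.8
S (sum of others) = 29.6 - 11.8 = 17.8
min_reach = max(0, 11.8 - 17.8) = max(0, -6) = 0

Answer: 0.0000 29.6000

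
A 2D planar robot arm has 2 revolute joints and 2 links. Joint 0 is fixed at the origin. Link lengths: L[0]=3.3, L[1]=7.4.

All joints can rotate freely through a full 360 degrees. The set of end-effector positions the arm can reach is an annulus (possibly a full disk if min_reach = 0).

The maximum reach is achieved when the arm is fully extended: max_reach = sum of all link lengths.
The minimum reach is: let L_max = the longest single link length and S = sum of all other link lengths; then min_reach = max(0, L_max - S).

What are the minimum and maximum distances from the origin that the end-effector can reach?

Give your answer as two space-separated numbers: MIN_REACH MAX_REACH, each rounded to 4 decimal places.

Link lengths: [3.3, 7.4]
max_reach = 3.3 + 7.4 = 10.7
L_max = max([3.3, 7.4]) = 7.4
S (sum of others) = 10.7 - 7.4 = 3.3
min_reach = max(0, 7.4 - 3.3) = max(0, 4.1) = 4.1

Answer: 4.1000 10.7000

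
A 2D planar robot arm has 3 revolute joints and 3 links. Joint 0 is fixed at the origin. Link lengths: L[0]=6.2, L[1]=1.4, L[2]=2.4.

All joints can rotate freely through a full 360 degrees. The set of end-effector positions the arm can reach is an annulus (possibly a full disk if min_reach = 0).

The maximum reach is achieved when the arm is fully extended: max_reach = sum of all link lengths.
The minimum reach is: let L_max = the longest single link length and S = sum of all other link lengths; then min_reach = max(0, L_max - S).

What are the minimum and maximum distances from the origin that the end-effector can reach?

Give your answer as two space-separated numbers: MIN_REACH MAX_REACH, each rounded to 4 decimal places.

Link lengths: [6.2, 1.4, 2.4]
max_reach = 6.2 + 1.4 + 2.4 = 10
L_max = max([6.2, 1.4, 2.4]) = 6.2
S (sum of others) = 10 - 6.2 = 3.8
min_reach = max(0, 6.2 - 3.8) = max(0, 2.4) = 2.4

Answer: 2.4000 10.0000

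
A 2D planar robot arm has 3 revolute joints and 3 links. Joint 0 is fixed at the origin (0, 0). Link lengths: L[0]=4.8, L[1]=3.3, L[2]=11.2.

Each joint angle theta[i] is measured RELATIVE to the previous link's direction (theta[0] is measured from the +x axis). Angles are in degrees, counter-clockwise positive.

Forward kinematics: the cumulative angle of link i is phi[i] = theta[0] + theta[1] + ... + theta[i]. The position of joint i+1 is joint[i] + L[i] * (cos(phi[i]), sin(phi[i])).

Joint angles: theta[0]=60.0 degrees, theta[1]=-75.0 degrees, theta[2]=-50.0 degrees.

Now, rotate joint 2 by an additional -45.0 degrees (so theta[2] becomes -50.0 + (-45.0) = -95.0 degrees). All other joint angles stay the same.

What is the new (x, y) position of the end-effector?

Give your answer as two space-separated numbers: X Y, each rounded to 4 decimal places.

Answer: 1.7569 -7.2217

Derivation:
joint[0] = (0.0000, 0.0000)  (base)
link 0: phi[0] = 60 = 60 deg
  cos(60 deg) = 0.5000, sin(60 deg) = 0.8660
  joint[1] = (0.0000, 0.0000) + 4.8 * (0.5000, 0.8660) = (0.0000 + 2.4000, 0.0000 + 4.1569) = (2.4000, 4.1569)
link 1: phi[1] = 60 + -75 = -15 deg
  cos(-15 deg) = 0.9659, sin(-15 deg) = -0.2588
  joint[2] = (2.4000, 4.1569) + 3.3 * (0.9659, -0.2588) = (2.4000 + 3.1876, 4.1569 + -0.8541) = (5.5876, 3.3028)
link 2: phi[2] = 60 + -75 + -95 = -110 deg
  cos(-110 deg) = -0.3420, sin(-110 deg) = -0.9397
  joint[3] = (5.5876, 3.3028) + 11.2 * (-0.3420, -0.9397) = (5.5876 + -3.8306, 3.3028 + -10.5246) = (1.7569, -7.2217)
End effector: (1.7569, -7.2217)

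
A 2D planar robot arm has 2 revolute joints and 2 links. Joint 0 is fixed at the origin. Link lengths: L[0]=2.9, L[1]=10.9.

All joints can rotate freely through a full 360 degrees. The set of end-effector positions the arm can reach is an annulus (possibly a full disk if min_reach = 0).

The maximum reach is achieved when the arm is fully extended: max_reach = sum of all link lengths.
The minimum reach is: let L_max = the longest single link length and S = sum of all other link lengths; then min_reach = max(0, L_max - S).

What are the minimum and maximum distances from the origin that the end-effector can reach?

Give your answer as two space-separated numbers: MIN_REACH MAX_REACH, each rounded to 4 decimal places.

Answer: 8.0000 13.8000

Derivation:
Link lengths: [2.9, 10.9]
max_reach = 2.9 + 10.9 = 13.8
L_max = max([2.9, 10.9]) = 10.9
S (sum of others) = 13.8 - 10.9 = 2.9
min_reach = max(0, 10.9 - 2.9) = max(0, 8) = 8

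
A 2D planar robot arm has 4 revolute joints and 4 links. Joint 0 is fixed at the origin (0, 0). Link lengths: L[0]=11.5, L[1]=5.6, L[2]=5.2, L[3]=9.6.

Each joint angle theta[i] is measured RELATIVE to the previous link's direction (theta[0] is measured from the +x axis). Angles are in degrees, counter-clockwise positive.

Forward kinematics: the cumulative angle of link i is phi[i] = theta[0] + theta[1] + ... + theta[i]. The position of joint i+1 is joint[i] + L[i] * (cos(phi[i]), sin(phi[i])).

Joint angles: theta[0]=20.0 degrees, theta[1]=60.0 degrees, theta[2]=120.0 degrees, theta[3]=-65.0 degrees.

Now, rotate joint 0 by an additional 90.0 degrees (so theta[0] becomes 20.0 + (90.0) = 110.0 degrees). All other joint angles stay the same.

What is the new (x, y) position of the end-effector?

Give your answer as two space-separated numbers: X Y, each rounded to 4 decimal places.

Answer: -14.4579 0.1043

Derivation:
joint[0] = (0.0000, 0.0000)  (base)
link 0: phi[0] = 110 = 110 deg
  cos(110 deg) = -0.3420, sin(110 deg) = 0.9397
  joint[1] = (0.0000, 0.0000) + 11.5 * (-0.3420, 0.9397) = (0.0000 + -3.9332, 0.0000 + 10.8065) = (-3.9332, 10.8065)
link 1: phi[1] = 110 + 60 = 170 deg
  cos(170 deg) = -0.9848, sin(170 deg) = 0.1736
  joint[2] = (-3.9332, 10.8065) + 5.6 * (-0.9848, 0.1736) = (-3.9332 + -5.5149, 10.8065 + 0.9724) = (-9.4482, 11.7789)
link 2: phi[2] = 110 + 60 + 120 = 290 deg
  cos(290 deg) = 0.3420, sin(290 deg) = -0.9397
  joint[3] = (-9.4482, 11.7789) + 5.2 * (0.3420, -0.9397) = (-9.4482 + 1.7785, 11.7789 + -4.8864) = (-7.6697, 6.8925)
link 3: phi[3] = 110 + 60 + 120 + -65 = 225 deg
  cos(225 deg) = -0.7071, sin(225 deg) = -0.7071
  joint[4] = (-7.6697, 6.8925) + 9.6 * (-0.7071, -0.7071) = (-7.6697 + -6.7882, 6.8925 + -6.7882) = (-14.4579, 0.1043)
End effector: (-14.4579, 0.1043)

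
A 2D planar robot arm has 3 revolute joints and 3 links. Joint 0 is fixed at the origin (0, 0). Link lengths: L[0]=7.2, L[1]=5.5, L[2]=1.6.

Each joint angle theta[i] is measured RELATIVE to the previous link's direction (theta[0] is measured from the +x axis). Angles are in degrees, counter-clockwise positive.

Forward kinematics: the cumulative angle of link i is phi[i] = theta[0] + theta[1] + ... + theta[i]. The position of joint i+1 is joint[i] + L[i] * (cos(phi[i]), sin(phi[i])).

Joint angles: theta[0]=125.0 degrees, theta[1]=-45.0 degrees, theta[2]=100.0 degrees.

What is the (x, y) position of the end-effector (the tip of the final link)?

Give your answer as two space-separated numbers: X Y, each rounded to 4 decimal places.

joint[0] = (0.0000, 0.0000)  (base)
link 0: phi[0] = 125 = 125 deg
  cos(125 deg) = -0.5736, sin(125 deg) = 0.8192
  joint[1] = (0.0000, 0.0000) + 7.2 * (-0.5736, 0.8192) = (0.0000 + -4.1298, 0.0000 + 5.8979) = (-4.1298, 5.8979)
link 1: phi[1] = 125 + -45 = 80 deg
  cos(80 deg) = 0.1736, sin(80 deg) = 0.9848
  joint[2] = (-4.1298, 5.8979) + 5.5 * (0.1736, 0.9848) = (-4.1298 + 0.9551, 5.8979 + 5.4164) = (-3.1747, 11.3143)
link 2: phi[2] = 125 + -45 + 100 = 180 deg
  cos(180 deg) = -1.0000, sin(180 deg) = 0.0000
  joint[3] = (-3.1747, 11.3143) + 1.6 * (-1.0000, 0.0000) = (-3.1747 + -1.6000, 11.3143 + 0.0000) = (-4.7747, 11.3143)
End effector: (-4.7747, 11.3143)

Answer: -4.7747 11.3143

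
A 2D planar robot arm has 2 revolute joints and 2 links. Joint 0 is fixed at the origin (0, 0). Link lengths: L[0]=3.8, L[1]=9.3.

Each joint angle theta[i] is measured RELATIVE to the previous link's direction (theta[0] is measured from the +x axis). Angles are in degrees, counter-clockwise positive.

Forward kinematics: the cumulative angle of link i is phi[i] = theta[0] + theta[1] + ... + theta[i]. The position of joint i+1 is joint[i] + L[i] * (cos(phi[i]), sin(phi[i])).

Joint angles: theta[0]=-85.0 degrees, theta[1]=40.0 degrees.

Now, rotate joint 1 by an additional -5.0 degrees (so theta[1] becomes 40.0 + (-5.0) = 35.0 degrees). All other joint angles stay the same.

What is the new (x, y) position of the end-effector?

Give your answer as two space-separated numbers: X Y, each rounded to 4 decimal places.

joint[0] = (0.0000, 0.0000)  (base)
link 0: phi[0] = -85 = -85 deg
  cos(-85 deg) = 0.0872, sin(-85 deg) = -0.9962
  joint[1] = (0.0000, 0.0000) + 3.8 * (0.0872, -0.9962) = (0.0000 + 0.3312, 0.0000 + -3.7855) = (0.3312, -3.7855)
link 1: phi[1] = -85 + 35 = -50 deg
  cos(-50 deg) = 0.6428, sin(-50 deg) = -0.7660
  joint[2] = (0.3312, -3.7855) + 9.3 * (0.6428, -0.7660) = (0.3312 + 5.9779, -3.7855 + -7.1242) = (6.3091, -10.9098)
End effector: (6.3091, -10.9098)

Answer: 6.3091 -10.9098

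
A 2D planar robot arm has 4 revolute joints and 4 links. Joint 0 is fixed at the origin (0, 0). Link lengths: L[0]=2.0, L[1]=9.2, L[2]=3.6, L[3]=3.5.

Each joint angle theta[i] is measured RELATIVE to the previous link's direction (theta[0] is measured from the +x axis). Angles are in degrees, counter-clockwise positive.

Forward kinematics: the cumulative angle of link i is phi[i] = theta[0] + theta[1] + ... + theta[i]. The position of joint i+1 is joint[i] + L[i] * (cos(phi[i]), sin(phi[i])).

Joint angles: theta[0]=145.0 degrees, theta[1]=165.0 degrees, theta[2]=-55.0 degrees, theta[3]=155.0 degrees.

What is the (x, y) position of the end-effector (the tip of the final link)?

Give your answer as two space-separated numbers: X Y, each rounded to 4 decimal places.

joint[0] = (0.0000, 0.0000)  (base)
link 0: phi[0] = 145 = 145 deg
  cos(145 deg) = -0.8192, sin(145 deg) = 0.5736
  joint[1] = (0.0000, 0.0000) + 2 * (-0.8192, 0.5736) = (0.0000 + -1.6383, 0.0000 + 1.1472) = (-1.6383, 1.1472)
link 1: phi[1] = 145 + 165 = 310 deg
  cos(310 deg) = 0.6428, sin(310 deg) = -0.7660
  joint[2] = (-1.6383, 1.1472) + 9.2 * (0.6428, -0.7660) = (-1.6383 + 5.9136, 1.1472 + -7.0476) = (4.2753, -5.9005)
link 2: phi[2] = 145 + 165 + -55 = 255 deg
  cos(255 deg) = -0.2588, sin(255 deg) = -0.9659
  joint[3] = (4.2753, -5.9005) + 3.6 * (-0.2588, -0.9659) = (4.2753 + -0.9317, -5.9005 + -3.4773) = (3.3436, -9.3778)
link 3: phi[3] = 145 + 165 + -55 + 155 = 410 deg
  cos(410 deg) = 0.6428, sin(410 deg) = 0.7660
  joint[4] = (3.3436, -9.3778) + 3.5 * (0.6428, 0.7660) = (3.3436 + 2.2498, -9.3778 + 2.6812) = (5.5933, -6.6966)
End effector: (5.5933, -6.6966)

Answer: 5.5933 -6.6966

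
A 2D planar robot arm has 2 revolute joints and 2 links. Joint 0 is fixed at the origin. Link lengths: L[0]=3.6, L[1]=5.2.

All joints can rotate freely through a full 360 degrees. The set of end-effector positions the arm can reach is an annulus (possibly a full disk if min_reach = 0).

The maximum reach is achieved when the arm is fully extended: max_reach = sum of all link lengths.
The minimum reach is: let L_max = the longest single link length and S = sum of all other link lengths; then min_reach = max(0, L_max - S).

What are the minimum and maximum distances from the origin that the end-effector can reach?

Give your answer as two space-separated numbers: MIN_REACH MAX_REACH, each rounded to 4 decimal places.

Link lengths: [3.6, 5.2]
max_reach = 3.6 + 5.2 = 8.8
L_max = max([3.6, 5.2]) = 5.2
S (sum of others) = 8.8 - 5.2 = 3.6
min_reach = max(0, 5.2 - 3.6) = max(0, 1.6) = 1.6

Answer: 1.6000 8.8000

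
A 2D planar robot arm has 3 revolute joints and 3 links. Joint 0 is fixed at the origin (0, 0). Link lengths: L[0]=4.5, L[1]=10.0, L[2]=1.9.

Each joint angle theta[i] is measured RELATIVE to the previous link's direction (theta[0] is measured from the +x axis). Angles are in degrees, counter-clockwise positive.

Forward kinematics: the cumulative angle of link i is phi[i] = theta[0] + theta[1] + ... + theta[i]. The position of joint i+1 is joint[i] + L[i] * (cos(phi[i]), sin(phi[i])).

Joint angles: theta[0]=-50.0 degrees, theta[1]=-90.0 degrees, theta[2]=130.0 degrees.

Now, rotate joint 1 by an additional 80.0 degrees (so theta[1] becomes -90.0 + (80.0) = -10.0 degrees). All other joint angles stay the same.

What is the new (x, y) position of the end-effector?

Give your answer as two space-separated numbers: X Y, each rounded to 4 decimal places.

joint[0] = (0.0000, 0.0000)  (base)
link 0: phi[0] = -50 = -50 deg
  cos(-50 deg) = 0.6428, sin(-50 deg) = -0.7660
  joint[1] = (0.0000, 0.0000) + 4.5 * (0.6428, -0.7660) = (0.0000 + 2.8925, 0.0000 + -3.4472) = (2.8925, -3.4472)
link 1: phi[1] = -50 + -10 = -60 deg
  cos(-60 deg) = 0.5000, sin(-60 deg) = -0.8660
  joint[2] = (2.8925, -3.4472) + 10 * (0.5000, -0.8660) = (2.8925 + 5.0000, -3.4472 + -8.6603) = (7.8925, -12.1075)
link 2: phi[2] = -50 + -10 + 130 = 70 deg
  cos(70 deg) = 0.3420, sin(70 deg) = 0.9397
  joint[3] = (7.8925, -12.1075) + 1.9 * (0.3420, 0.9397) = (7.8925 + 0.6498, -12.1075 + 1.7854) = (8.5424, -10.3220)
End effector: (8.5424, -10.3220)

Answer: 8.5424 -10.3220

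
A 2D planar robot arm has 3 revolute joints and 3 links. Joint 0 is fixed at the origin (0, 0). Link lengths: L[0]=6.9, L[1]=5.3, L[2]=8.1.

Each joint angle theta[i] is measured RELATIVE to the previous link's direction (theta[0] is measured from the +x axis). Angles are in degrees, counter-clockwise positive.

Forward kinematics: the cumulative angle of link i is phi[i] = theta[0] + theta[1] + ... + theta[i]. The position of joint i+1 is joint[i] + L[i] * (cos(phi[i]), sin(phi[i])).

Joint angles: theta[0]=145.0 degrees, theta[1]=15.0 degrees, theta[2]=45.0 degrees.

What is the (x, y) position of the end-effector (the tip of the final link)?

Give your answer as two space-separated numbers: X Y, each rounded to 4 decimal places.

Answer: -17.9736 2.3472

Derivation:
joint[0] = (0.0000, 0.0000)  (base)
link 0: phi[0] = 145 = 145 deg
  cos(145 deg) = -0.8192, sin(145 deg) = 0.5736
  joint[1] = (0.0000, 0.0000) + 6.9 * (-0.8192, 0.5736) = (0.0000 + -5.6521, 0.0000 + 3.9577) = (-5.6521, 3.9577)
link 1: phi[1] = 145 + 15 = 160 deg
  cos(160 deg) = -0.9397, sin(160 deg) = 0.3420
  joint[2] = (-5.6521, 3.9577) + 5.3 * (-0.9397, 0.3420) = (-5.6521 + -4.9804, 3.9577 + 1.8127) = (-10.6325, 5.7704)
link 2: phi[2] = 145 + 15 + 45 = 205 deg
  cos(205 deg) = -0.9063, sin(205 deg) = -0.4226
  joint[3] = (-10.6325, 5.7704) + 8.1 * (-0.9063, -0.4226) = (-10.6325 + -7.3411, 5.7704 + -3.4232) = (-17.9736, 2.3472)
End effector: (-17.9736, 2.3472)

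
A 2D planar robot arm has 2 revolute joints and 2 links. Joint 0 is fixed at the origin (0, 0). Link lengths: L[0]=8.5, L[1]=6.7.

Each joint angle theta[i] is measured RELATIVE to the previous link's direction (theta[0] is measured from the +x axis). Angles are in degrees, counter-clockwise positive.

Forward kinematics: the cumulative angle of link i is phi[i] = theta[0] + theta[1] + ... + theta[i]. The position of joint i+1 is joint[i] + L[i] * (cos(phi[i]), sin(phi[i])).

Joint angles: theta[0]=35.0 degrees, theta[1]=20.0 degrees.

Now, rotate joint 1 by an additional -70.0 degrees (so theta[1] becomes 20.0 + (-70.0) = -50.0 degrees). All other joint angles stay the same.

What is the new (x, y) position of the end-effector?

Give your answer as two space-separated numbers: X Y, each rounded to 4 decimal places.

joint[0] = (0.0000, 0.0000)  (base)
link 0: phi[0] = 35 = 35 deg
  cos(35 deg) = 0.8192, sin(35 deg) = 0.5736
  joint[1] = (0.0000, 0.0000) + 8.5 * (0.8192, 0.5736) = (0.0000 + 6.9628, 0.0000 + 4.8754) = (6.9628, 4.8754)
link 1: phi[1] = 35 + -50 = -15 deg
  cos(-15 deg) = 0.9659, sin(-15 deg) = -0.2588
  joint[2] = (6.9628, 4.8754) + 6.7 * (0.9659, -0.2588) = (6.9628 + 6.4717, 4.8754 + -1.7341) = (13.4345, 3.1413)
End effector: (13.4345, 3.1413)

Answer: 13.4345 3.1413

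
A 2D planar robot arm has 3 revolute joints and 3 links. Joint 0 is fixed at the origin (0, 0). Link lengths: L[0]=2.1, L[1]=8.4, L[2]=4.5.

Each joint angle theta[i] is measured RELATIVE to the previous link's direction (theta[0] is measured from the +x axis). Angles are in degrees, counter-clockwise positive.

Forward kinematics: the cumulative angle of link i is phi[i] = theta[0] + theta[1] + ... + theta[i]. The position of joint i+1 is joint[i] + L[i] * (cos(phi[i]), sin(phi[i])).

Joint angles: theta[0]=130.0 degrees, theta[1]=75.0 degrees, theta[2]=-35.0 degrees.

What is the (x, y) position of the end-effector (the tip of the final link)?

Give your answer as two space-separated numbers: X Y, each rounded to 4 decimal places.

Answer: -13.3945 -1.1599

Derivation:
joint[0] = (0.0000, 0.0000)  (base)
link 0: phi[0] = 130 = 130 deg
  cos(130 deg) = -0.6428, sin(130 deg) = 0.7660
  joint[1] = (0.0000, 0.0000) + 2.1 * (-0.6428, 0.7660) = (0.0000 + -1.3499, 0.0000 + 1.6087) = (-1.3499, 1.6087)
link 1: phi[1] = 130 + 75 = 205 deg
  cos(205 deg) = -0.9063, sin(205 deg) = -0.4226
  joint[2] = (-1.3499, 1.6087) + 8.4 * (-0.9063, -0.4226) = (-1.3499 + -7.6130, 1.6087 + -3.5500) = (-8.9628, -1.9413)
link 2: phi[2] = 130 + 75 + -35 = 170 deg
  cos(170 deg) = -0.9848, sin(170 deg) = 0.1736
  joint[3] = (-8.9628, -1.9413) + 4.5 * (-0.9848, 0.1736) = (-8.9628 + -4.4316, -1.9413 + 0.7814) = (-13.3945, -1.1599)
End effector: (-13.3945, -1.1599)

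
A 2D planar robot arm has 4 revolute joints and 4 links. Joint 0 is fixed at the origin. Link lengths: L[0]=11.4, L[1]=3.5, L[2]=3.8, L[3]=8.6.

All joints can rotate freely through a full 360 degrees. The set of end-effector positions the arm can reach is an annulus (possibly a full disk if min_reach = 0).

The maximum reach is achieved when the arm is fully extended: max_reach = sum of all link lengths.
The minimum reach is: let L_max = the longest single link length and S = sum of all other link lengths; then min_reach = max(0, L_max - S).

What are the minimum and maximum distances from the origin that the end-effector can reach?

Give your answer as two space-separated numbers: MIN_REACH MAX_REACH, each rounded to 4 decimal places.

Answer: 0.0000 27.3000

Derivation:
Link lengths: [11.4, 3.5, 3.8, 8.6]
max_reach = 11.4 + 3.5 + 3.8 + 8.6 = 27.3
L_max = max([11.4, 3.5, 3.8, 8.6]) = 11.4
S (sum of others) = 27.3 - 11.4 = 15.9
min_reach = max(0, 11.4 - 15.9) = max(0, -4.5) = 0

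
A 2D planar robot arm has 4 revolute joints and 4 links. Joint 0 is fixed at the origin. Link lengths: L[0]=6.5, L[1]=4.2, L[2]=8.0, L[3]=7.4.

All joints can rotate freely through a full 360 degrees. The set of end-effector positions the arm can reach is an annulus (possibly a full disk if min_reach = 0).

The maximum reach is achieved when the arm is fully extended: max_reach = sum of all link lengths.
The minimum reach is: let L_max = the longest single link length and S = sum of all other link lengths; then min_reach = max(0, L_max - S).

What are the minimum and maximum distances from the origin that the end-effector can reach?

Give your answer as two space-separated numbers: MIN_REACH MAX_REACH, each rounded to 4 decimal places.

Answer: 0.0000 26.1000

Derivation:
Link lengths: [6.5, 4.2, 8.0, 7.4]
max_reach = 6.5 + 4.2 + 8 + 7.4 = 26.1
L_max = max([6.5, 4.2, 8.0, 7.4]) = 8
S (sum of others) = 26.1 - 8 = 18.1
min_reach = max(0, 8 - 18.1) = max(0, -10.1) = 0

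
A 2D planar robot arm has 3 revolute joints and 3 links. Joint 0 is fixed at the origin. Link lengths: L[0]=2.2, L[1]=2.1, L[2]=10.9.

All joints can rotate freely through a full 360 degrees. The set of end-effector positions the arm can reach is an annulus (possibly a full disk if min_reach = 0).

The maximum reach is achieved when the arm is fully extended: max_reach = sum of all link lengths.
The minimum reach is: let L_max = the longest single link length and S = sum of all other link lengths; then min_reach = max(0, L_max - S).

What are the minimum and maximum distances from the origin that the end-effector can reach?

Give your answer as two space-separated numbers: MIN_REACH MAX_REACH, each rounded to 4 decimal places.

Link lengths: [2.2, 2.1, 10.9]
max_reach = 2.2 + 2.1 + 10.9 = 15.2
L_max = max([2.2, 2.1, 10.9]) = 10.9
S (sum of others) = 15.2 - 10.9 = 4.3
min_reach = max(0, 10.9 - 4.3) = max(0, 6.6) = 6.6

Answer: 6.6000 15.2000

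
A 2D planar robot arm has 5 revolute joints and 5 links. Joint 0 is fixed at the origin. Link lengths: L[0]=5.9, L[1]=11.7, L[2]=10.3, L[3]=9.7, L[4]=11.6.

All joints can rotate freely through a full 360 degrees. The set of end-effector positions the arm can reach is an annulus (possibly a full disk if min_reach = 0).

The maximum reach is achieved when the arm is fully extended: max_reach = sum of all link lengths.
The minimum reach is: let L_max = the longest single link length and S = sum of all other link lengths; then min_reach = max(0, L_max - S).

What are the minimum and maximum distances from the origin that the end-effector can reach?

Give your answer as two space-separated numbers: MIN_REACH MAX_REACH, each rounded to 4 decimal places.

Answer: 0.0000 49.2000

Derivation:
Link lengths: [5.9, 11.7, 10.3, 9.7, 11.6]
max_reach = 5.9 + 11.7 + 10.3 + 9.7 + 11.6 = 49.2
L_max = max([5.9, 11.7, 10.3, 9.7, 11.6]) = 11.7
S (sum of others) = 49.2 - 11.7 = 37.5
min_reach = max(0, 11.7 - 37.5) = max(0, -25.8) = 0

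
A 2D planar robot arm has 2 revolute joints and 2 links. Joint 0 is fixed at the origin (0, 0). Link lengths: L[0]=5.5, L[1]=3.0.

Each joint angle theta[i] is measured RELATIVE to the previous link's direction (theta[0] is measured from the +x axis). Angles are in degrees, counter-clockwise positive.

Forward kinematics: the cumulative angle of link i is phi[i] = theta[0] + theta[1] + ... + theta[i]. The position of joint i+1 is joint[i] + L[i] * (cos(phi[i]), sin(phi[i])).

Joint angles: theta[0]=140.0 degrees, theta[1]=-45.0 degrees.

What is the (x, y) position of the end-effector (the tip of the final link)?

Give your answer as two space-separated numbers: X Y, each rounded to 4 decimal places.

Answer: -4.4747 6.5239

Derivation:
joint[0] = (0.0000, 0.0000)  (base)
link 0: phi[0] = 140 = 140 deg
  cos(140 deg) = -0.7660, sin(140 deg) = 0.6428
  joint[1] = (0.0000, 0.0000) + 5.5 * (-0.7660, 0.6428) = (0.0000 + -4.2132, 0.0000 + 3.5353) = (-4.2132, 3.5353)
link 1: phi[1] = 140 + -45 = 95 deg
  cos(95 deg) = -0.0872, sin(95 deg) = 0.9962
  joint[2] = (-4.2132, 3.5353) + 3 * (-0.0872, 0.9962) = (-4.2132 + -0.2615, 3.5353 + 2.9886) = (-4.4747, 6.5239)
End effector: (-4.4747, 6.5239)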